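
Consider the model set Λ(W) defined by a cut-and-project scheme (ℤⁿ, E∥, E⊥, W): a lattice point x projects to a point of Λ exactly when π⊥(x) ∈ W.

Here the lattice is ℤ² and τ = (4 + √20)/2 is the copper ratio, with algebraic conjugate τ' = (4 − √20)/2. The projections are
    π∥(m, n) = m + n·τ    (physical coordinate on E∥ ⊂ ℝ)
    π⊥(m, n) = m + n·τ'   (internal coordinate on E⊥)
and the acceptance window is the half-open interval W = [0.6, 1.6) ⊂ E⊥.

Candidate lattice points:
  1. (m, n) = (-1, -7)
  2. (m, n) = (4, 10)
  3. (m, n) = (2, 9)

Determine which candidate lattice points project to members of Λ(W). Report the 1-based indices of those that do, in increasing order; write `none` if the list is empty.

Numerically τ ≈ 4.236068 and τ' = −1/τ ≈ -0.236068.
#1 (-1,-7): internal coord -1 + (-7)·τ' = +0.652476; +0.652476 ∈ [0.6, 1.6) → IN Λ
#2 (4,10): internal coord 4 + (10)·τ' = +1.639320; +1.639320 ∉ [0.6, 1.6) → out
#3 (2,9): internal coord 2 + (9)·τ' = -0.124612; -0.124612 ∉ [0.6, 1.6) → out

1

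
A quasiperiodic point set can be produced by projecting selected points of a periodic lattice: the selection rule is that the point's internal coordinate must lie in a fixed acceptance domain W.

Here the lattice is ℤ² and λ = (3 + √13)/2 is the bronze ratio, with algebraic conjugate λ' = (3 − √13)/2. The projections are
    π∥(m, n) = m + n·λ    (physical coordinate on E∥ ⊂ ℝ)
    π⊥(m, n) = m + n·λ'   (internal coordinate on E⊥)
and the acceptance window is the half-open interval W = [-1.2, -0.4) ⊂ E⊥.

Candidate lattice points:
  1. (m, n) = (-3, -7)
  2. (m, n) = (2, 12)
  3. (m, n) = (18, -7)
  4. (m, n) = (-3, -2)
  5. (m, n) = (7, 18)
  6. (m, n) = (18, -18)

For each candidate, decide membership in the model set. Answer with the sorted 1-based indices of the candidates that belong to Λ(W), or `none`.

1

Numerically λ ≈ 3.3028 and λ' = −1/λ ≈ -0.3028.
candidate 1: (m,n)=(-3,-7) → π∥ = -3-7·λ ≈ -26.1194, π⊥ = -3-7·λ' ≈ -0.8806 ∈ [-1.2, -0.4) ⇒ IN Λ
candidate 2: (m,n)=(2,12) → π∥ = 2+12·λ ≈ 41.6333, π⊥ = 2+12·λ' ≈ -1.6333 ∉ [-1.2, -0.4) ⇒ out
candidate 3: (m,n)=(18,-7) → π∥ = 18-7·λ ≈ -5.1194, π⊥ = 18-7·λ' ≈ 20.1194 ∉ [-1.2, -0.4) ⇒ out
candidate 4: (m,n)=(-3,-2) → π∥ = -3-2·λ ≈ -9.6056, π⊥ = -3-2·λ' ≈ -2.3944 ∉ [-1.2, -0.4) ⇒ out
candidate 5: (m,n)=(7,18) → π∥ = 7+18·λ ≈ 66.4500, π⊥ = 7+18·λ' ≈ 1.5500 ∉ [-1.2, -0.4) ⇒ out
candidate 6: (m,n)=(18,-18) → π∥ = 18-18·λ ≈ -41.4500, π⊥ = 18-18·λ' ≈ 23.4500 ∉ [-1.2, -0.4) ⇒ out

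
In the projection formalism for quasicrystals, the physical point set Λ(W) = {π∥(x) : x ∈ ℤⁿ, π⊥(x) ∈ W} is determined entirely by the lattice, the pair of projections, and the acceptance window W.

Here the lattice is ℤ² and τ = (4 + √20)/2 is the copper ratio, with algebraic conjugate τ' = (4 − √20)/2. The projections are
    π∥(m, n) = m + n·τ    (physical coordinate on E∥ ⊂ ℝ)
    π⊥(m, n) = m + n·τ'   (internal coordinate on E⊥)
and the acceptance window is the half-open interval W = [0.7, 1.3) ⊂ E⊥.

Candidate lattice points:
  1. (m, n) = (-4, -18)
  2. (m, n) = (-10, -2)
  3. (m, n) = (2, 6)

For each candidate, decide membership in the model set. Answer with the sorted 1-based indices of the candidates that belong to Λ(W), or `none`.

none

Numerically τ ≈ 4.236068 and τ' = −1/τ ≈ -0.236068.
[1] lift (-4,-18): star map gives 0.249224; window check 0.7 ≤ 0.249224 < 1.3 is false → out
[2] lift (-10,-2): star map gives -9.527864; window check 0.7 ≤ -9.527864 < 1.3 is false → out
[3] lift (2,6): star map gives 0.583592; window check 0.7 ≤ 0.583592 < 1.3 is false → out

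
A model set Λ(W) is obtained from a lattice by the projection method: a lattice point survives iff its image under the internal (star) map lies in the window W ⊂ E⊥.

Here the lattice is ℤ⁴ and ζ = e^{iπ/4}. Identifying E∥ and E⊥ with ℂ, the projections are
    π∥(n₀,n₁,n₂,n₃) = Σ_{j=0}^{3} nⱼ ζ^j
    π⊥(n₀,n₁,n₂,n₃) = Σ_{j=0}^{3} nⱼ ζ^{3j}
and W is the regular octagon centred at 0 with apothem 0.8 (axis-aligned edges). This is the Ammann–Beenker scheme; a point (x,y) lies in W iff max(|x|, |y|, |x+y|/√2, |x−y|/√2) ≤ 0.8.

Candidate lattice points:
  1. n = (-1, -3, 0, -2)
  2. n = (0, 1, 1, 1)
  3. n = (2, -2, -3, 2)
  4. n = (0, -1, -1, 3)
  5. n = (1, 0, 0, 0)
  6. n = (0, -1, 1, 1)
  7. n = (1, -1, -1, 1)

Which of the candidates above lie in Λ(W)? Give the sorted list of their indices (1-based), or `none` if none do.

2

Internal map: ζ^{3j} for j=0..3 gives (1,0), (−√2/2,√2/2), (0,−1), (√2/2,√2/2).
#1 (-1, -3, 0, -2): internal (-0.2929, -3.5355); octagon support 3.5355 vs apothem 0.8 → ∉ W
#2 (0, 1, 1, 1): internal (0.0000, 0.4142); octagon support 0.4142 vs apothem 0.8 → ∈ W
#3 (2, -2, -3, 2): internal (4.8284, 3.0000); octagon support 5.5355 vs apothem 0.8 → ∉ W
#4 (0, -1, -1, 3): internal (2.8284, 2.4142); octagon support 3.7071 vs apothem 0.8 → ∉ W
#5 (1, 0, 0, 0): internal (1.0000, 0.0000); octagon support 1.0000 vs apothem 0.8 → ∉ W
#6 (0, -1, 1, 1): internal (1.4142, -1.0000); octagon support 1.7071 vs apothem 0.8 → ∉ W
#7 (1, -1, -1, 1): internal (2.4142, 1.0000); octagon support 2.4142 vs apothem 0.8 → ∉ W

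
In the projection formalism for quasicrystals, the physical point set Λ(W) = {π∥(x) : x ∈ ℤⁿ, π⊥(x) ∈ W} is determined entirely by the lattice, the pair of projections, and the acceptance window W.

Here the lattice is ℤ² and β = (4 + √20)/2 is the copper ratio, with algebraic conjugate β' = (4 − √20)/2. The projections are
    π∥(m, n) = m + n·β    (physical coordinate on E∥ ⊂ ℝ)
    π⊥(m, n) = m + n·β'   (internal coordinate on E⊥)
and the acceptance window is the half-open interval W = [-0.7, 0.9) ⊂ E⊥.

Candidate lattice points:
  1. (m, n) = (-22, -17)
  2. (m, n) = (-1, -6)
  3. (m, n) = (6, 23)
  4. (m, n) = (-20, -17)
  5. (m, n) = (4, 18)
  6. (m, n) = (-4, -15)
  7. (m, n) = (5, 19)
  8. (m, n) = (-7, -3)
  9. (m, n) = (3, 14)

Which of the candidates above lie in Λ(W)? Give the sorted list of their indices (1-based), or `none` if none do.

β' = (4−√20)/2 ≈ -0.23607.
[1] lift (-22,-17): star map gives -17.98684; window check -0.7 ≤ -17.98684 < 0.9 is false → out
[2] lift (-1,-6): star map gives 0.41641; window check -0.7 ≤ 0.41641 < 0.9 is true → IN Λ
[3] lift (6,23): star map gives 0.57044; window check -0.7 ≤ 0.57044 < 0.9 is true → IN Λ
[4] lift (-20,-17): star map gives -15.98684; window check -0.7 ≤ -15.98684 < 0.9 is false → out
[5] lift (4,18): star map gives -0.24922; window check -0.7 ≤ -0.24922 < 0.9 is true → IN Λ
[6] lift (-4,-15): star map gives -0.45898; window check -0.7 ≤ -0.45898 < 0.9 is true → IN Λ
[7] lift (5,19): star map gives 0.51471; window check -0.7 ≤ 0.51471 < 0.9 is true → IN Λ
[8] lift (-7,-3): star map gives -6.29180; window check -0.7 ≤ -6.29180 < 0.9 is false → out
[9] lift (3,14): star map gives -0.30495; window check -0.7 ≤ -0.30495 < 0.9 is true → IN Λ

2, 3, 5, 6, 7, 9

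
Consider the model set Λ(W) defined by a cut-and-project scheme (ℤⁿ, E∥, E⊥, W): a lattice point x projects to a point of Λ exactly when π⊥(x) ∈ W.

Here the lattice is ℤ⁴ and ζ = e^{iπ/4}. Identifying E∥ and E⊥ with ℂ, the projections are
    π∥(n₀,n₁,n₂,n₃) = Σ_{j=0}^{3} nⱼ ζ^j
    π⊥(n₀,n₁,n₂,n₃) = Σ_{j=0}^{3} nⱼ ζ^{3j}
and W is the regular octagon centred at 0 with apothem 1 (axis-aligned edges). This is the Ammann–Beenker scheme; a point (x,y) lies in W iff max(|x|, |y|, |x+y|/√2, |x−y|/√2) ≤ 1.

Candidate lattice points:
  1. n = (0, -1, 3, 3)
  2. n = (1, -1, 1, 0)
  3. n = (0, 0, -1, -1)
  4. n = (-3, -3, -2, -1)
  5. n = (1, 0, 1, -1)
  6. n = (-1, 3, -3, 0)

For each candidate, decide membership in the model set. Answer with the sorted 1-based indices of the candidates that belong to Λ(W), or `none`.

3

With ζ = e^{iπ/4} the internal vectors are ζ^0,ζ^3,ζ^6,ζ^9.
candidate 1: n = (0, -1, 3, 3) → π⊥ ≈ (+2.8284, -1.5858); max(|x|,|y|,|x±y|/√2) = 3.1213 > 1 ⇒ ∉ W
candidate 2: n = (1, -1, 1, 0) → π⊥ ≈ (+1.7071, -1.7071); max(|x|,|y|,|x±y|/√2) = 2.4142 > 1 ⇒ ∉ W
candidate 3: n = (0, 0, -1, -1) → π⊥ ≈ (-0.7071, +0.2929); max(|x|,|y|,|x±y|/√2) = 0.7071 ≤ 1 ⇒ ∈ W
candidate 4: n = (-3, -3, -2, -1) → π⊥ ≈ (-1.5858, -0.8284); max(|x|,|y|,|x±y|/√2) = 1.7071 > 1 ⇒ ∉ W
candidate 5: n = (1, 0, 1, -1) → π⊥ ≈ (+0.2929, -1.7071); max(|x|,|y|,|x±y|/√2) = 1.7071 > 1 ⇒ ∉ W
candidate 6: n = (-1, 3, -3, 0) → π⊥ ≈ (-3.1213, +5.1213); max(|x|,|y|,|x±y|/√2) = 5.8284 > 1 ⇒ ∉ W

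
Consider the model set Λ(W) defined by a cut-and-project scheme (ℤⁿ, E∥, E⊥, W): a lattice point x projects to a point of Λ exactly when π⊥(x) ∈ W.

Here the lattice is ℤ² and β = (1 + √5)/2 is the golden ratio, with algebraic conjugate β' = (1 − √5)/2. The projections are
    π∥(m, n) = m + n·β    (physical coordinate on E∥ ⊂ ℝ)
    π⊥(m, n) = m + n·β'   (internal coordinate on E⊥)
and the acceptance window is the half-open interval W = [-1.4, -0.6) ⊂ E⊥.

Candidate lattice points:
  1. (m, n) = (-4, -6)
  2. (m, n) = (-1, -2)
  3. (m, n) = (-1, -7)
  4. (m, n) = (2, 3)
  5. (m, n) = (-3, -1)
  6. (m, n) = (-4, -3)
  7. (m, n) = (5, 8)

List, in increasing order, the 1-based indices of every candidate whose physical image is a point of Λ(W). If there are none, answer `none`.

Numerically β ≈ 1.61803 and β' = −1/β ≈ -0.61803.
[1] lift (-4,-6): star map gives -0.29180; window check -1.4 ≤ -0.29180 < -0.6 is false → out
[2] lift (-1,-2): star map gives 0.23607; window check -1.4 ≤ 0.23607 < -0.6 is false → out
[3] lift (-1,-7): star map gives 3.32624; window check -1.4 ≤ 3.32624 < -0.6 is false → out
[4] lift (2,3): star map gives 0.14590; window check -1.4 ≤ 0.14590 < -0.6 is false → out
[5] lift (-3,-1): star map gives -2.38197; window check -1.4 ≤ -2.38197 < -0.6 is false → out
[6] lift (-4,-3): star map gives -2.14590; window check -1.4 ≤ -2.14590 < -0.6 is false → out
[7] lift (5,8): star map gives 0.05573; window check -1.4 ≤ 0.05573 < -0.6 is false → out

none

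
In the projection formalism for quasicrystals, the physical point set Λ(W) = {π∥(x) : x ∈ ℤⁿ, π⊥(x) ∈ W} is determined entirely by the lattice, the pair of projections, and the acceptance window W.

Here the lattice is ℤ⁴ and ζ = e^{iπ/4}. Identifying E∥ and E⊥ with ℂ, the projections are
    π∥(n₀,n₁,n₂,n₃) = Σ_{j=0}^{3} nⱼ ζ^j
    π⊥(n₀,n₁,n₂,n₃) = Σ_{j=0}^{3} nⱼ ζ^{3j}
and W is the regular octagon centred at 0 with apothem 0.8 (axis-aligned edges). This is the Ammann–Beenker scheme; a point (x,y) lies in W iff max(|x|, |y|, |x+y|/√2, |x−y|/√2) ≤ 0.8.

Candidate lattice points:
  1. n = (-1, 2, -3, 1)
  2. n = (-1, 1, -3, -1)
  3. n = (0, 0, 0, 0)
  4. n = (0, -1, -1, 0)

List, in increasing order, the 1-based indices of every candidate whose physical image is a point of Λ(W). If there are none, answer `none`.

With ζ = e^{iπ/4} the internal vectors are ζ^0,ζ^3,ζ^6,ζ^9.
#1 (-1, 2, -3, 1): internal (-1.70711, 5.12132); octagon support 5.12132 vs apothem 0.8 → ∉ W
#2 (-1, 1, -3, -1): internal (-2.41421, 3.00000); octagon support 3.82843 vs apothem 0.8 → ∉ W
#3 (0, 0, 0, 0): internal (0.00000, 0.00000); octagon support 0.00000 vs apothem 0.8 → ∈ W
#4 (0, -1, -1, 0): internal (0.70711, 0.29289); octagon support 0.70711 vs apothem 0.8 → ∈ W

3, 4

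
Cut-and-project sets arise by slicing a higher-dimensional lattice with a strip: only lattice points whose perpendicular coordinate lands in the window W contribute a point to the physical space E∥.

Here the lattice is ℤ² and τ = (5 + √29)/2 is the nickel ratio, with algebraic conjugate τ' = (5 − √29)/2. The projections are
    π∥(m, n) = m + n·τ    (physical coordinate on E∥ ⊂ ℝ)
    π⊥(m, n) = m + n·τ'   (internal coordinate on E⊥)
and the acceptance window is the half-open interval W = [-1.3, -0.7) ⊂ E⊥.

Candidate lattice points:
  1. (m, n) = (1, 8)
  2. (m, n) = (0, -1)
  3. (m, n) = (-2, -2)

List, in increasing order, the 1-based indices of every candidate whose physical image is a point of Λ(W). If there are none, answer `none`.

none

τ' = (5−√29)/2 ≈ -0.1926.
[1] lift (1,8): star map gives -0.5407; window check -1.3 ≤ -0.5407 < -0.7 is false → out
[2] lift (0,-1): star map gives 0.1926; window check -1.3 ≤ 0.1926 < -0.7 is false → out
[3] lift (-2,-2): star map gives -1.6148; window check -1.3 ≤ -1.6148 < -0.7 is false → out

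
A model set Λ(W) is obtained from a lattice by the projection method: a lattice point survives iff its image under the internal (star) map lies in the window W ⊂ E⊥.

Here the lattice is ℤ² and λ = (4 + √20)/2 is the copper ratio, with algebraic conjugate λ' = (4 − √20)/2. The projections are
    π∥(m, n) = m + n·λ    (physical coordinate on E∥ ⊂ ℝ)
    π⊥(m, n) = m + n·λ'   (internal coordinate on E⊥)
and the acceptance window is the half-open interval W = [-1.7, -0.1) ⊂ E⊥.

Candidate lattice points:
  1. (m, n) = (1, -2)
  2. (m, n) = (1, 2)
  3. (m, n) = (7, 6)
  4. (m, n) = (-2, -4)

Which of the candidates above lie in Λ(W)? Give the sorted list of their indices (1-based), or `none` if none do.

Compute λ' = (4−√20)/2 = -0.23607, so π⊥(m,n) = m -0.23607·n.
candidate 1: (m,n)=(1,-2) → π∥ = 1-2·λ ≈ -7.47214, π⊥ = 1-2·λ' ≈ 1.47214 ∉ [-1.7, -0.1) ⇒ out
candidate 2: (m,n)=(1,2) → π∥ = 1+2·λ ≈ 9.47214, π⊥ = 1+2·λ' ≈ 0.52786 ∉ [-1.7, -0.1) ⇒ out
candidate 3: (m,n)=(7,6) → π∥ = 7+6·λ ≈ 32.41641, π⊥ = 7+6·λ' ≈ 5.58359 ∉ [-1.7, -0.1) ⇒ out
candidate 4: (m,n)=(-2,-4) → π∥ = -2-4·λ ≈ -18.94427, π⊥ = -2-4·λ' ≈ -1.05573 ∈ [-1.7, -0.1) ⇒ IN Λ

4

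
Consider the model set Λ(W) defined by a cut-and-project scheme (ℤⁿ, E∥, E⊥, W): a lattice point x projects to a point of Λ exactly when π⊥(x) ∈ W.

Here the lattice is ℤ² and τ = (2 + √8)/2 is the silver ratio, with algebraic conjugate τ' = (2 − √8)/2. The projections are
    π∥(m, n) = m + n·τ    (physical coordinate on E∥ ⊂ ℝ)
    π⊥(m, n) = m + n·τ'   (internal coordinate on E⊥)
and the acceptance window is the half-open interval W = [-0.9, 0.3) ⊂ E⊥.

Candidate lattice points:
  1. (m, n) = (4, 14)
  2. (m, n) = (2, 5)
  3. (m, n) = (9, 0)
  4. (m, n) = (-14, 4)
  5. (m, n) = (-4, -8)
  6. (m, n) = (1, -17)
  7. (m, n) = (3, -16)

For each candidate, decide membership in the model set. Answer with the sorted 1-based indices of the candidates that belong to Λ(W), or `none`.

Compute τ' = (2−√8)/2 = -0.41421, so π⊥(m,n) = m -0.41421·n.
#1 (4,14): internal coord 4 + (14)·τ' = -1.79899; -1.79899 ∉ [-0.9, 0.3) → out
#2 (2,5): internal coord 2 + (5)·τ' = -0.07107; -0.07107 ∈ [-0.9, 0.3) → IN Λ
#3 (9,0): internal coord 9 + (0)·τ' = +9.00000; +9.00000 ∉ [-0.9, 0.3) → out
#4 (-14,4): internal coord -14 + (4)·τ' = -15.65685; -15.65685 ∉ [-0.9, 0.3) → out
#5 (-4,-8): internal coord -4 + (-8)·τ' = -0.68629; -0.68629 ∈ [-0.9, 0.3) → IN Λ
#6 (1,-17): internal coord 1 + (-17)·τ' = +8.04163; +8.04163 ∉ [-0.9, 0.3) → out
#7 (3,-16): internal coord 3 + (-16)·τ' = +9.62742; +9.62742 ∉ [-0.9, 0.3) → out

2, 5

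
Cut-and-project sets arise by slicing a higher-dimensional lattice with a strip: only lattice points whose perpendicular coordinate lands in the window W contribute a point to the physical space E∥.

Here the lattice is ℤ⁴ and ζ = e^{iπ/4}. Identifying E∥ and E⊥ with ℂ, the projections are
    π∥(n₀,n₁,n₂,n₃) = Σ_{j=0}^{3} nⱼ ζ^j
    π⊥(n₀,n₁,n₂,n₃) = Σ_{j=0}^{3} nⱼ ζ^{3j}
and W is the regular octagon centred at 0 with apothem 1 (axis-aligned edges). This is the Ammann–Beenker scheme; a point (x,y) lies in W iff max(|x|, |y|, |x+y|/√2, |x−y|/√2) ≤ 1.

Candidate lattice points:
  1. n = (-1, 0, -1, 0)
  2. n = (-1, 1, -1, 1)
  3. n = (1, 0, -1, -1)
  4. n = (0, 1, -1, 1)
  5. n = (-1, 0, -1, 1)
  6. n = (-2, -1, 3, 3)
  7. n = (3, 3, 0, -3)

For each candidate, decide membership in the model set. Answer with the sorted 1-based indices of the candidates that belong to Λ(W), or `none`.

3

With ζ = e^{iπ/4} the internal vectors are ζ^0,ζ^3,ζ^6,ζ^9.
candidate 1: n = (-1, 0, -1, 0) → π⊥ ≈ (-1.000000, +1.000000); max(|x|,|y|,|x±y|/√2) = 1.414214 > 1 ⇒ ∉ W
candidate 2: n = (-1, 1, -1, 1) → π⊥ ≈ (-1.000000, +2.414214); max(|x|,|y|,|x±y|/√2) = 2.414214 > 1 ⇒ ∉ W
candidate 3: n = (1, 0, -1, -1) → π⊥ ≈ (+0.292893, +0.292893); max(|x|,|y|,|x±y|/√2) = 0.414214 ≤ 1 ⇒ ∈ W
candidate 4: n = (0, 1, -1, 1) → π⊥ ≈ (+0.000000, +2.414214); max(|x|,|y|,|x±y|/√2) = 2.414214 > 1 ⇒ ∉ W
candidate 5: n = (-1, 0, -1, 1) → π⊥ ≈ (-0.292893, +1.707107); max(|x|,|y|,|x±y|/√2) = 1.707107 > 1 ⇒ ∉ W
candidate 6: n = (-2, -1, 3, 3) → π⊥ ≈ (+0.828427, -1.585786); max(|x|,|y|,|x±y|/√2) = 1.707107 > 1 ⇒ ∉ W
candidate 7: n = (3, 3, 0, -3) → π⊥ ≈ (-1.242641, +0.000000); max(|x|,|y|,|x±y|/√2) = 1.242641 > 1 ⇒ ∉ W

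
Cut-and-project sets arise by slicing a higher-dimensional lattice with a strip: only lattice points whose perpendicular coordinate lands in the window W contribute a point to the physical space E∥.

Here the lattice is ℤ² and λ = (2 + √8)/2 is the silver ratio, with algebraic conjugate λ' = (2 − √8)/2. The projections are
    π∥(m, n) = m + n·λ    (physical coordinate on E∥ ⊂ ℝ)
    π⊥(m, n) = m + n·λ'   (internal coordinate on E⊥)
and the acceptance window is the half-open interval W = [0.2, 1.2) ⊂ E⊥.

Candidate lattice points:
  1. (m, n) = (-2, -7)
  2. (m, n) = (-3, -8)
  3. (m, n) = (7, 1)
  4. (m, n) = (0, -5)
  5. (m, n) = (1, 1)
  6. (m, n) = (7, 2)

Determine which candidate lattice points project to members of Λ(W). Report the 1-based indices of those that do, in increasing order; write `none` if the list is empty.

Numerically λ ≈ 2.414214 and λ' = −1/λ ≈ -0.414214.
#1 (-2,-7): internal coord -2 + (-7)·λ' = +0.899495; +0.899495 ∈ [0.2, 1.2) → IN Λ
#2 (-3,-8): internal coord -3 + (-8)·λ' = +0.313708; +0.313708 ∈ [0.2, 1.2) → IN Λ
#3 (7,1): internal coord 7 + (1)·λ' = +6.585786; +6.585786 ∉ [0.2, 1.2) → out
#4 (0,-5): internal coord 0 + (-5)·λ' = +2.071068; +2.071068 ∉ [0.2, 1.2) → out
#5 (1,1): internal coord 1 + (1)·λ' = +0.585786; +0.585786 ∈ [0.2, 1.2) → IN Λ
#6 (7,2): internal coord 7 + (2)·λ' = +6.171573; +6.171573 ∉ [0.2, 1.2) → out

1, 2, 5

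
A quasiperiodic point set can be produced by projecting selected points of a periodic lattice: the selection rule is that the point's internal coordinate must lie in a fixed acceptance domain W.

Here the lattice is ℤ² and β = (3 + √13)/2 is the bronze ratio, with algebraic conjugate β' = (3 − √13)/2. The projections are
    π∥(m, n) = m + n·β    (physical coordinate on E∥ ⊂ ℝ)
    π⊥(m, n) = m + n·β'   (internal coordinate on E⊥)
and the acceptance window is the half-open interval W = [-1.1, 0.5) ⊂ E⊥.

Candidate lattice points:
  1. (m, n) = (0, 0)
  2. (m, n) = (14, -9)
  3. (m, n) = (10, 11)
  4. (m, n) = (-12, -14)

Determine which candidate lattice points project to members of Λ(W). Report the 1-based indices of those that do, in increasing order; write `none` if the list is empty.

Compute β' = (3−√13)/2 = -0.302776, so π⊥(m,n) = m -0.302776·n.
[1] lift (0,0): star map gives 0.000000; window check -1.1 ≤ 0.000000 < 0.5 is true → IN Λ
[2] lift (14,-9): star map gives 16.724981; window check -1.1 ≤ 16.724981 < 0.5 is false → out
[3] lift (10,11): star map gives 6.669468; window check -1.1 ≤ 6.669468 < 0.5 is false → out
[4] lift (-12,-14): star map gives -7.761141; window check -1.1 ≤ -7.761141 < 0.5 is false → out

1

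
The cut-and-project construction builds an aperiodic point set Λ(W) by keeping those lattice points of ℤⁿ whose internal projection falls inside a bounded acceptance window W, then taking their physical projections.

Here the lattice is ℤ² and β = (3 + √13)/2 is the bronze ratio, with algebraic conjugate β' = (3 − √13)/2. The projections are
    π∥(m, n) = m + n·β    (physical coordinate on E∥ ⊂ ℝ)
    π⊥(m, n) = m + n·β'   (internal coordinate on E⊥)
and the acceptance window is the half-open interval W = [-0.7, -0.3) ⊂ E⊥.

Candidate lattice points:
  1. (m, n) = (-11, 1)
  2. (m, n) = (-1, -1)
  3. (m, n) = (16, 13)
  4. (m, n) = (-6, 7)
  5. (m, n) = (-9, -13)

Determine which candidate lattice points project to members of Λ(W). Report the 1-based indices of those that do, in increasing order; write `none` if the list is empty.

β' = (3−√13)/2 ≈ -0.30278.
candidate 1: (m,n)=(-11,1) → π∥ = -11+1·β ≈ -7.69722, π⊥ = -11+1·β' ≈ -11.30278 ∉ [-0.7, -0.3) ⇒ out
candidate 2: (m,n)=(-1,-1) → π∥ = -1-1·β ≈ -4.30278, π⊥ = -1-1·β' ≈ -0.69722 ∈ [-0.7, -0.3) ⇒ IN Λ
candidate 3: (m,n)=(16,13) → π∥ = 16+13·β ≈ 58.93608, π⊥ = 16+13·β' ≈ 12.06392 ∉ [-0.7, -0.3) ⇒ out
candidate 4: (m,n)=(-6,7) → π∥ = -6+7·β ≈ 17.11943, π⊥ = -6+7·β' ≈ -8.11943 ∉ [-0.7, -0.3) ⇒ out
candidate 5: (m,n)=(-9,-13) → π∥ = -9-13·β ≈ -51.93608, π⊥ = -9-13·β' ≈ -5.06392 ∉ [-0.7, -0.3) ⇒ out

2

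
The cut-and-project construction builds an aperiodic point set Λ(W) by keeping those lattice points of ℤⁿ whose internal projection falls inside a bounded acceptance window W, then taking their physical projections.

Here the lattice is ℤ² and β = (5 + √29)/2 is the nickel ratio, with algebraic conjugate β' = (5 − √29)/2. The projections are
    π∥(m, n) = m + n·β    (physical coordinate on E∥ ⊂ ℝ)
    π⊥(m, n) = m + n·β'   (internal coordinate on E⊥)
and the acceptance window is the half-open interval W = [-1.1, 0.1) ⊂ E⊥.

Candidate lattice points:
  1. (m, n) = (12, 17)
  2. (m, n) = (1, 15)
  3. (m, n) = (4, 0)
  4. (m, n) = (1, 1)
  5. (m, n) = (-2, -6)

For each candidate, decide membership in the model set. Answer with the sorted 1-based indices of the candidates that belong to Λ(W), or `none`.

5

Compute β' = (5−√29)/2 = -0.19258, so π⊥(m,n) = m -0.19258·n.
candidate 1: (m,n)=(12,17) → π∥ = 12+17·β ≈ 100.27390, π⊥ = 12+17·β' ≈ 8.72610 ∉ [-1.1, 0.1) ⇒ out
candidate 2: (m,n)=(1,15) → π∥ = 1+15·β ≈ 78.88874, π⊥ = 1+15·β' ≈ -1.88874 ∉ [-1.1, 0.1) ⇒ out
candidate 3: (m,n)=(4,0) → π∥ = 4+0·β ≈ 4.00000, π⊥ = 4+0·β' ≈ 4.00000 ∉ [-1.1, 0.1) ⇒ out
candidate 4: (m,n)=(1,1) → π∥ = 1+1·β ≈ 6.19258, π⊥ = 1+1·β' ≈ 0.80742 ∉ [-1.1, 0.1) ⇒ out
candidate 5: (m,n)=(-2,-6) → π∥ = -2-6·β ≈ -33.15549, π⊥ = -2-6·β' ≈ -0.84451 ∈ [-1.1, 0.1) ⇒ IN Λ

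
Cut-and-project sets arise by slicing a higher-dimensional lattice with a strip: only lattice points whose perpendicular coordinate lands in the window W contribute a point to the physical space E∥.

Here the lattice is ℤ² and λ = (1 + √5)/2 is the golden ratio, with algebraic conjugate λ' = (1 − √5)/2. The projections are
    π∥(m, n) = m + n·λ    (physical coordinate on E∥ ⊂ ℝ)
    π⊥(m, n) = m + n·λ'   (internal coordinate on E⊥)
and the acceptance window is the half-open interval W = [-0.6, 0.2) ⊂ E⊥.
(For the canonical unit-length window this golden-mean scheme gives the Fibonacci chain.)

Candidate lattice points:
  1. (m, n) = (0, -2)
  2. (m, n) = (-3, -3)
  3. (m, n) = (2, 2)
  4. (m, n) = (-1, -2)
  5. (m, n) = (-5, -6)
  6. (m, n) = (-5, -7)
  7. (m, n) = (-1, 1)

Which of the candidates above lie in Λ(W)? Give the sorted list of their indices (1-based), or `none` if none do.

none

Compute λ' = (1−√5)/2 = -0.618034, so π⊥(m,n) = m -0.618034·n.
[1] lift (0,-2): star map gives 1.236068; window check -0.6 ≤ 1.236068 < 0.2 is false → out
[2] lift (-3,-3): star map gives -1.145898; window check -0.6 ≤ -1.145898 < 0.2 is false → out
[3] lift (2,2): star map gives 0.763932; window check -0.6 ≤ 0.763932 < 0.2 is false → out
[4] lift (-1,-2): star map gives 0.236068; window check -0.6 ≤ 0.236068 < 0.2 is false → out
[5] lift (-5,-6): star map gives -1.291796; window check -0.6 ≤ -1.291796 < 0.2 is false → out
[6] lift (-5,-7): star map gives -0.673762; window check -0.6 ≤ -0.673762 < 0.2 is false → out
[7] lift (-1,1): star map gives -1.618034; window check -0.6 ≤ -1.618034 < 0.2 is false → out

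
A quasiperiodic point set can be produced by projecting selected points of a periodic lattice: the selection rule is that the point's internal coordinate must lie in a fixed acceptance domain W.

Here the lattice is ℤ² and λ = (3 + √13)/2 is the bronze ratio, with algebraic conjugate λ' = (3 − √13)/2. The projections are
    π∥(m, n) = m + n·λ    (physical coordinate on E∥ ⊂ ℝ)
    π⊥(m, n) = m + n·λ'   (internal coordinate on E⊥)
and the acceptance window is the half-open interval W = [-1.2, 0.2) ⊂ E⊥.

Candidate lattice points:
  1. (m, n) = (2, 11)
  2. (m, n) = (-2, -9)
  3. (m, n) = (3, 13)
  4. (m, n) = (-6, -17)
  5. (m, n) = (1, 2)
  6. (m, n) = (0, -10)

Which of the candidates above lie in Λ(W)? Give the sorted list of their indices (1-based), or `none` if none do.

3, 4

Numerically λ ≈ 3.30278 and λ' = −1/λ ≈ -0.30278.
#1 (2,11): internal coord 2 + (11)·λ' = -1.33053; -1.33053 ∉ [-1.2, 0.2) → out
#2 (-2,-9): internal coord -2 + (-9)·λ' = +0.72498; +0.72498 ∉ [-1.2, 0.2) → out
#3 (3,13): internal coord 3 + (13)·λ' = -0.93608; -0.93608 ∈ [-1.2, 0.2) → IN Λ
#4 (-6,-17): internal coord -6 + (-17)·λ' = -0.85281; -0.85281 ∈ [-1.2, 0.2) → IN Λ
#5 (1,2): internal coord 1 + (2)·λ' = +0.39445; +0.39445 ∉ [-1.2, 0.2) → out
#6 (0,-10): internal coord 0 + (-10)·λ' = +3.02776; +3.02776 ∉ [-1.2, 0.2) → out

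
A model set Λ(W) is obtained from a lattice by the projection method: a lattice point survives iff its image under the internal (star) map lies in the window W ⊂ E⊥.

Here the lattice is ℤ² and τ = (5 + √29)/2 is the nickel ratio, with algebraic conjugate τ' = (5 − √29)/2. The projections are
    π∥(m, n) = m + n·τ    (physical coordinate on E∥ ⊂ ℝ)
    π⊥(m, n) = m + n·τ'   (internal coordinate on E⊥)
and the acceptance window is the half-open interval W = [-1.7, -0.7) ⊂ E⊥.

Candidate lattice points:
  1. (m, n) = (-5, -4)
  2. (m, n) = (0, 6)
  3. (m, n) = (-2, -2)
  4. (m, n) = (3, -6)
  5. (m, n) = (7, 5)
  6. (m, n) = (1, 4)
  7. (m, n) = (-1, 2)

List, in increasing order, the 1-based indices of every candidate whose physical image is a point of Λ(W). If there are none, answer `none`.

Numerically τ ≈ 5.192582 and τ' = −1/τ ≈ -0.192582.
[1] lift (-5,-4): star map gives -4.229670; window check -1.7 ≤ -4.229670 < -0.7 is false → out
[2] lift (0,6): star map gives -1.155494; window check -1.7 ≤ -1.155494 < -0.7 is true → IN Λ
[3] lift (-2,-2): star map gives -1.614835; window check -1.7 ≤ -1.614835 < -0.7 is true → IN Λ
[4] lift (3,-6): star map gives 4.155494; window check -1.7 ≤ 4.155494 < -0.7 is false → out
[5] lift (7,5): star map gives 6.037088; window check -1.7 ≤ 6.037088 < -0.7 is false → out
[6] lift (1,4): star map gives 0.229670; window check -1.7 ≤ 0.229670 < -0.7 is false → out
[7] lift (-1,2): star map gives -1.385165; window check -1.7 ≤ -1.385165 < -0.7 is true → IN Λ

2, 3, 7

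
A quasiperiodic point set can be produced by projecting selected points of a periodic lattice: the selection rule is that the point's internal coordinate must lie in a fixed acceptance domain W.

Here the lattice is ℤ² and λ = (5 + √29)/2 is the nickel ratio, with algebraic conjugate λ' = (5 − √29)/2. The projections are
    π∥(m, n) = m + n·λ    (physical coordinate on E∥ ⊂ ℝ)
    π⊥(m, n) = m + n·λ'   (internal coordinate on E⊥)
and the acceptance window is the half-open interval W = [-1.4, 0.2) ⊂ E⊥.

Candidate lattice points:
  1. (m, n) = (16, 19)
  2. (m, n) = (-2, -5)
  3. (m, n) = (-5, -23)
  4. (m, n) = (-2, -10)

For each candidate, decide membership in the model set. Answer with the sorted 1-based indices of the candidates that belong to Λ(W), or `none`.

Numerically λ ≈ 5.192582 and λ' = −1/λ ≈ -0.192582.
[1] lift (16,19): star map gives 12.340934; window check -1.4 ≤ 12.340934 < 0.2 is false → out
[2] lift (-2,-5): star map gives -1.037088; window check -1.4 ≤ -1.037088 < 0.2 is true → IN Λ
[3] lift (-5,-23): star map gives -0.570605; window check -1.4 ≤ -0.570605 < 0.2 is true → IN Λ
[4] lift (-2,-10): star map gives -0.074176; window check -1.4 ≤ -0.074176 < 0.2 is true → IN Λ

2, 3, 4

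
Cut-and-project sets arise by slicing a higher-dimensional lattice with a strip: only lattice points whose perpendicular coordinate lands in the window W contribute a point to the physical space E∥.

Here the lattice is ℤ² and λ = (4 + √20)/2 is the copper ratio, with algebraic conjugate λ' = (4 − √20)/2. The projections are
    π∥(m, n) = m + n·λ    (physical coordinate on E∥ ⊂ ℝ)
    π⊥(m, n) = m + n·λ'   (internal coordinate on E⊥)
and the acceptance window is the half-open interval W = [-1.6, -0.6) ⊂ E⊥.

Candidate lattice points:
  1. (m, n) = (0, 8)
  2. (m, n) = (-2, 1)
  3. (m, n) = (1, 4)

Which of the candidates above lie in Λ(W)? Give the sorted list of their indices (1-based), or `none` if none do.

none

λ' = (4−√20)/2 ≈ -0.236068.
#1 (0,8): internal coord 0 + (8)·λ' = -1.888544; -1.888544 ∉ [-1.6, -0.6) → out
#2 (-2,1): internal coord -2 + (1)·λ' = -2.236068; -2.236068 ∉ [-1.6, -0.6) → out
#3 (1,4): internal coord 1 + (4)·λ' = +0.055728; +0.055728 ∉ [-1.6, -0.6) → out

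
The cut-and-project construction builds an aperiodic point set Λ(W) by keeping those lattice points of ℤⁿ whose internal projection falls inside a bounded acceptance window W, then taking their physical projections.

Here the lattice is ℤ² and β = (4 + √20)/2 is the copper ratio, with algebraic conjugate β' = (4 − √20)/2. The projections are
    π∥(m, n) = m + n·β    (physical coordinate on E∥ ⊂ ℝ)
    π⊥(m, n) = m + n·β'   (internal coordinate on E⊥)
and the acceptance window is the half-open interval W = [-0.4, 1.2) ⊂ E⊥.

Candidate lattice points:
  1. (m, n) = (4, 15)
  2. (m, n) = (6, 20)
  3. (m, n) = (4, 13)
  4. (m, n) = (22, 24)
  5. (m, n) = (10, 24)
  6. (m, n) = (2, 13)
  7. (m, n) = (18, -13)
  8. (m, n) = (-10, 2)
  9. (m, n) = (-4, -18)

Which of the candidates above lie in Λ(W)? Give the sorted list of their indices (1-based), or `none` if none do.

1, 3, 9

Numerically β ≈ 4.236068 and β' = −1/β ≈ -0.236068.
candidate 1: (m,n)=(4,15) → π∥ = 4+15·β ≈ 67.541020, π⊥ = 4+15·β' ≈ 0.458980 ∈ [-0.4, 1.2) ⇒ IN Λ
candidate 2: (m,n)=(6,20) → π∥ = 6+20·β ≈ 90.721360, π⊥ = 6+20·β' ≈ 1.278640 ∉ [-0.4, 1.2) ⇒ out
candidate 3: (m,n)=(4,13) → π∥ = 4+13·β ≈ 59.068884, π⊥ = 4+13·β' ≈ 0.931116 ∈ [-0.4, 1.2) ⇒ IN Λ
candidate 4: (m,n)=(22,24) → π∥ = 22+24·β ≈ 123.665631, π⊥ = 22+24·β' ≈ 16.334369 ∉ [-0.4, 1.2) ⇒ out
candidate 5: (m,n)=(10,24) → π∥ = 10+24·β ≈ 111.665631, π⊥ = 10+24·β' ≈ 4.334369 ∉ [-0.4, 1.2) ⇒ out
candidate 6: (m,n)=(2,13) → π∥ = 2+13·β ≈ 57.068884, π⊥ = 2+13·β' ≈ -1.068884 ∉ [-0.4, 1.2) ⇒ out
candidate 7: (m,n)=(18,-13) → π∥ = 18-13·β ≈ -37.068884, π⊥ = 18-13·β' ≈ 21.068884 ∉ [-0.4, 1.2) ⇒ out
candidate 8: (m,n)=(-10,2) → π∥ = -10+2·β ≈ -1.527864, π⊥ = -10+2·β' ≈ -10.472136 ∉ [-0.4, 1.2) ⇒ out
candidate 9: (m,n)=(-4,-18) → π∥ = -4-18·β ≈ -80.249224, π⊥ = -4-18·β' ≈ 0.249224 ∈ [-0.4, 1.2) ⇒ IN Λ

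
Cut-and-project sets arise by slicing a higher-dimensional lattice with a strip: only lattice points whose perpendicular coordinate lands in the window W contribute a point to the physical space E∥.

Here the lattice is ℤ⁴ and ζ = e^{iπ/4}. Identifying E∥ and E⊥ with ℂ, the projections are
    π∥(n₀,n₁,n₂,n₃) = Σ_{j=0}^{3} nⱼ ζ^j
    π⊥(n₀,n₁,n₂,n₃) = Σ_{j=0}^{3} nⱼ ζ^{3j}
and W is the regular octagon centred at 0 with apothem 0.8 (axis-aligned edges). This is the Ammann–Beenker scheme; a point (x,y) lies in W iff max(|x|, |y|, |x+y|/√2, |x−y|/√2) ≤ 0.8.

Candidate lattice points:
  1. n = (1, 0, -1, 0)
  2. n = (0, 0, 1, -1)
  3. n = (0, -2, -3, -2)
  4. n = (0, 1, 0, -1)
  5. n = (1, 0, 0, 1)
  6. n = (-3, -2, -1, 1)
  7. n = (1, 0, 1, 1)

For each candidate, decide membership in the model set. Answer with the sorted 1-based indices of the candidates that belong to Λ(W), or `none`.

3

Internal map: ζ^{3j} for j=0..3 gives (1,0), (−√2/2,√2/2), (0,−1), (√2/2,√2/2).
#1 (1, 0, -1, 0): internal (1.000000, 1.000000); octagon support 1.414214 vs apothem 0.8 → ∉ W
#2 (0, 0, 1, -1): internal (-0.707107, -1.707107); octagon support 1.707107 vs apothem 0.8 → ∉ W
#3 (0, -2, -3, -2): internal (0.000000, 0.171573); octagon support 0.171573 vs apothem 0.8 → ∈ W
#4 (0, 1, 0, -1): internal (-1.414214, 0.000000); octagon support 1.414214 vs apothem 0.8 → ∉ W
#5 (1, 0, 0, 1): internal (1.707107, 0.707107); octagon support 1.707107 vs apothem 0.8 → ∉ W
#6 (-3, -2, -1, 1): internal (-0.878680, 0.292893); octagon support 0.878680 vs apothem 0.8 → ∉ W
#7 (1, 0, 1, 1): internal (1.707107, -0.292893); octagon support 1.707107 vs apothem 0.8 → ∉ W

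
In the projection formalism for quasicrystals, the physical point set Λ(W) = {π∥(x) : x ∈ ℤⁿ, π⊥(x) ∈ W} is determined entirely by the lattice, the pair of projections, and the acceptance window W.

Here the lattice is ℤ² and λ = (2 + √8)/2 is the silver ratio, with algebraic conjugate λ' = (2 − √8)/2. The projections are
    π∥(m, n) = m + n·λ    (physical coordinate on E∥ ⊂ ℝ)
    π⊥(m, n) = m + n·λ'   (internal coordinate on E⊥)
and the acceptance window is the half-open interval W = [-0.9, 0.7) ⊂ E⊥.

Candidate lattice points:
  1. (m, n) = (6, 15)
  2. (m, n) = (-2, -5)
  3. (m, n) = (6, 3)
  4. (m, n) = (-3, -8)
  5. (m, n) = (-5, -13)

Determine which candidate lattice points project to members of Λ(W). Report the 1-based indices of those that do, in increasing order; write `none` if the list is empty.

Compute λ' = (2−√8)/2 = -0.4142, so π⊥(m,n) = m -0.4142·n.
[1] lift (6,15): star map gives -0.2132; window check -0.9 ≤ -0.2132 < 0.7 is true → IN Λ
[2] lift (-2,-5): star map gives 0.0711; window check -0.9 ≤ 0.0711 < 0.7 is true → IN Λ
[3] lift (6,3): star map gives 4.7574; window check -0.9 ≤ 4.7574 < 0.7 is false → out
[4] lift (-3,-8): star map gives 0.3137; window check -0.9 ≤ 0.3137 < 0.7 is true → IN Λ
[5] lift (-5,-13): star map gives 0.3848; window check -0.9 ≤ 0.3848 < 0.7 is true → IN Λ

1, 2, 4, 5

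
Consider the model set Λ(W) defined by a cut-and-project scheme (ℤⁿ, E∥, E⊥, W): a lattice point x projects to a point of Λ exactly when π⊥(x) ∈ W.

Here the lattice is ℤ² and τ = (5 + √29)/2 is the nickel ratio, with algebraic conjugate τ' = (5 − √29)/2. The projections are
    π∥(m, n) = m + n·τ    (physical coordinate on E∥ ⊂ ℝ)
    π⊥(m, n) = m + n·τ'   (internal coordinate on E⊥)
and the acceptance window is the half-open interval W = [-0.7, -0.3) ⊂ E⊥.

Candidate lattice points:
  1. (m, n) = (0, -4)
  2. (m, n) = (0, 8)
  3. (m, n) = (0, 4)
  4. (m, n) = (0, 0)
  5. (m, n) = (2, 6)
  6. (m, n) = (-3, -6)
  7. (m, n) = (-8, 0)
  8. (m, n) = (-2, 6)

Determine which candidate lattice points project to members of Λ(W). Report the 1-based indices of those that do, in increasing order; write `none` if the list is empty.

Numerically τ ≈ 5.192582 and τ' = −1/τ ≈ -0.192582.
candidate 1: (m,n)=(0,-4) → π∥ = 0-4·τ ≈ -20.770330, π⊥ = 0-4·τ' ≈ 0.770330 ∉ [-0.7, -0.3) ⇒ out
candidate 2: (m,n)=(0,8) → π∥ = 0+8·τ ≈ 41.540659, π⊥ = 0+8·τ' ≈ -1.540659 ∉ [-0.7, -0.3) ⇒ out
candidate 3: (m,n)=(0,4) → π∥ = 0+4·τ ≈ 20.770330, π⊥ = 0+4·τ' ≈ -0.770330 ∉ [-0.7, -0.3) ⇒ out
candidate 4: (m,n)=(0,0) → π∥ = 0+0·τ ≈ 0.000000, π⊥ = 0+0·τ' ≈ 0.000000 ∉ [-0.7, -0.3) ⇒ out
candidate 5: (m,n)=(2,6) → π∥ = 2+6·τ ≈ 33.155494, π⊥ = 2+6·τ' ≈ 0.844506 ∉ [-0.7, -0.3) ⇒ out
candidate 6: (m,n)=(-3,-6) → π∥ = -3-6·τ ≈ -34.155494, π⊥ = -3-6·τ' ≈ -1.844506 ∉ [-0.7, -0.3) ⇒ out
candidate 7: (m,n)=(-8,0) → π∥ = -8+0·τ ≈ -8.000000, π⊥ = -8+0·τ' ≈ -8.000000 ∉ [-0.7, -0.3) ⇒ out
candidate 8: (m,n)=(-2,6) → π∥ = -2+6·τ ≈ 29.155494, π⊥ = -2+6·τ' ≈ -3.155494 ∉ [-0.7, -0.3) ⇒ out

none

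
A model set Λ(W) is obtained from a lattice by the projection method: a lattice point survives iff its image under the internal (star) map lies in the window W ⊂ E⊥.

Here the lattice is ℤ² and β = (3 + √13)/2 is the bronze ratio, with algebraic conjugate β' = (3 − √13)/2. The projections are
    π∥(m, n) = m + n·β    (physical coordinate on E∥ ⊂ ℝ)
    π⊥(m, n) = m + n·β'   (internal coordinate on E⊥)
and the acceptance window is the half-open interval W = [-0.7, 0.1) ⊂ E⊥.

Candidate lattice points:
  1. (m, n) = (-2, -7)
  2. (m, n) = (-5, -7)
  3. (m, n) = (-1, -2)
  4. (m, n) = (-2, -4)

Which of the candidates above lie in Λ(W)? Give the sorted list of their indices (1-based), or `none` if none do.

3

Compute β' = (3−√13)/2 = -0.3028, so π⊥(m,n) = m -0.3028·n.
[1] lift (-2,-7): star map gives 0.1194; window check -0.7 ≤ 0.1194 < 0.1 is false → out
[2] lift (-5,-7): star map gives -2.8806; window check -0.7 ≤ -2.8806 < 0.1 is false → out
[3] lift (-1,-2): star map gives -0.3944; window check -0.7 ≤ -0.3944 < 0.1 is true → IN Λ
[4] lift (-2,-4): star map gives -0.7889; window check -0.7 ≤ -0.7889 < 0.1 is false → out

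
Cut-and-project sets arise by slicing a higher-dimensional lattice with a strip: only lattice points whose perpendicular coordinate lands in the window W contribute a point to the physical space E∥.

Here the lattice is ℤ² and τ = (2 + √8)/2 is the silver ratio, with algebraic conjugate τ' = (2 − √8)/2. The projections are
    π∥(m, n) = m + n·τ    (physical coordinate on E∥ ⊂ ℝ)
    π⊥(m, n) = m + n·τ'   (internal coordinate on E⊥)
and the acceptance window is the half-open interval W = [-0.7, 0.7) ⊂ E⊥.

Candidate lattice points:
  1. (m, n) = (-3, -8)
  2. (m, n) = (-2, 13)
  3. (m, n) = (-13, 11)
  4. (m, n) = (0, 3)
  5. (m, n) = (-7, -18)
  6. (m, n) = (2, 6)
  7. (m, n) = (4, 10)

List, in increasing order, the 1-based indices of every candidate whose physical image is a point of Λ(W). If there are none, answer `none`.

1, 5, 6, 7

Compute τ' = (2−√8)/2 = -0.414214, so π⊥(m,n) = m -0.414214·n.
#1 (-3,-8): internal coord -3 + (-8)·τ' = +0.313708; +0.313708 ∈ [-0.7, 0.7) → IN Λ
#2 (-2,13): internal coord -2 + (13)·τ' = -7.384776; -7.384776 ∉ [-0.7, 0.7) → out
#3 (-13,11): internal coord -13 + (11)·τ' = -17.556349; -17.556349 ∉ [-0.7, 0.7) → out
#4 (0,3): internal coord 0 + (3)·τ' = -1.242641; -1.242641 ∉ [-0.7, 0.7) → out
#5 (-7,-18): internal coord -7 + (-18)·τ' = +0.455844; +0.455844 ∈ [-0.7, 0.7) → IN Λ
#6 (2,6): internal coord 2 + (6)·τ' = -0.485281; -0.485281 ∈ [-0.7, 0.7) → IN Λ
#7 (4,10): internal coord 4 + (10)·τ' = -0.142136; -0.142136 ∈ [-0.7, 0.7) → IN Λ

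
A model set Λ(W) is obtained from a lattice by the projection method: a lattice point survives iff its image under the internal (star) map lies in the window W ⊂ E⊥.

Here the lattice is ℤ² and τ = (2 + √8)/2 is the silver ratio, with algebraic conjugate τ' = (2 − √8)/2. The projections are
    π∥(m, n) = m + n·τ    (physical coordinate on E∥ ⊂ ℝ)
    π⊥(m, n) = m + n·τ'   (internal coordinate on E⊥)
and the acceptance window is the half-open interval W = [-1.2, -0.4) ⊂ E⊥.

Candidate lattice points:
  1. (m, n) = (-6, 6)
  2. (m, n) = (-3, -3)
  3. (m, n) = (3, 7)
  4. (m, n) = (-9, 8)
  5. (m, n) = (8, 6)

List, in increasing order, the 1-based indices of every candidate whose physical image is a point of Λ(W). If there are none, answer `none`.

none

Numerically τ ≈ 2.41421 and τ' = −1/τ ≈ -0.41421.
candidate 1: (m,n)=(-6,6) → π∥ = -6+6·τ ≈ 8.48528, π⊥ = -6+6·τ' ≈ -8.48528 ∉ [-1.2, -0.4) ⇒ out
candidate 2: (m,n)=(-3,-3) → π∥ = -3-3·τ ≈ -10.24264, π⊥ = -3-3·τ' ≈ -1.75736 ∉ [-1.2, -0.4) ⇒ out
candidate 3: (m,n)=(3,7) → π∥ = 3+7·τ ≈ 19.89949, π⊥ = 3+7·τ' ≈ 0.10051 ∉ [-1.2, -0.4) ⇒ out
candidate 4: (m,n)=(-9,8) → π∥ = -9+8·τ ≈ 10.31371, π⊥ = -9+8·τ' ≈ -12.31371 ∉ [-1.2, -0.4) ⇒ out
candidate 5: (m,n)=(8,6) → π∥ = 8+6·τ ≈ 22.48528, π⊥ = 8+6·τ' ≈ 5.51472 ∉ [-1.2, -0.4) ⇒ out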